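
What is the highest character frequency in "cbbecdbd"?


Input: cbbecdbd
Character counts:
  'b': 3
  'c': 2
  'd': 2
  'e': 1
Maximum frequency: 3

3


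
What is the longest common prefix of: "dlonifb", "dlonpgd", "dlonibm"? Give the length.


Words: dlonifb, dlonpgd, dlonibm
  Position 0: all 'd' => match
  Position 1: all 'l' => match
  Position 2: all 'o' => match
  Position 3: all 'n' => match
  Position 4: ('i', 'p', 'i') => mismatch, stop
LCP = "dlon" (length 4)

4


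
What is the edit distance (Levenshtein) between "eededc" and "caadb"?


Computing edit distance: "eededc" -> "caadb"
DP table:
           c    a    a    d    b
      0    1    2    3    4    5
  e   1    1    2    3    4    5
  e   2    2    2    3    4    5
  d   3    3    3    3    3    4
  e   4    4    4    4    4    4
  d   5    5    5    5    4    5
  c   6    5    6    6    5    5
Edit distance = dp[6][5] = 5

5


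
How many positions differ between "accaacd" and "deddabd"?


Comparing "accaacd" and "deddabd" position by position:
  Position 0: 'a' vs 'd' => DIFFER
  Position 1: 'c' vs 'e' => DIFFER
  Position 2: 'c' vs 'd' => DIFFER
  Position 3: 'a' vs 'd' => DIFFER
  Position 4: 'a' vs 'a' => same
  Position 5: 'c' vs 'b' => DIFFER
  Position 6: 'd' vs 'd' => same
Positions that differ: 5

5


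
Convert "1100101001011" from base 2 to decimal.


Input: "1100101001011" in base 2
Positional expansion:
  Digit '1' (value 1) x 2^12 = 4096
  Digit '1' (value 1) x 2^11 = 2048
  Digit '0' (value 0) x 2^10 = 0
  Digit '0' (value 0) x 2^9 = 0
  Digit '1' (value 1) x 2^8 = 256
  Digit '0' (value 0) x 2^7 = 0
  Digit '1' (value 1) x 2^6 = 64
  Digit '0' (value 0) x 2^5 = 0
  Digit '0' (value 0) x 2^4 = 0
  Digit '1' (value 1) x 2^3 = 8
  Digit '0' (value 0) x 2^2 = 0
  Digit '1' (value 1) x 2^1 = 2
  Digit '1' (value 1) x 2^0 = 1
Sum = 6475

6475


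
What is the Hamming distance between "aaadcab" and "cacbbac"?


Comparing "aaadcab" and "cacbbac" position by position:
  Position 0: 'a' vs 'c' => differ
  Position 1: 'a' vs 'a' => same
  Position 2: 'a' vs 'c' => differ
  Position 3: 'd' vs 'b' => differ
  Position 4: 'c' vs 'b' => differ
  Position 5: 'a' vs 'a' => same
  Position 6: 'b' vs 'c' => differ
Total differences (Hamming distance): 5

5


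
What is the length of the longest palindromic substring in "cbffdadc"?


Input: "cbffdadc"
Checking substrings for palindromes:
  [4:7] "dad" (len 3) => palindrome
  [2:4] "ff" (len 2) => palindrome
Longest palindromic substring: "dad" with length 3

3


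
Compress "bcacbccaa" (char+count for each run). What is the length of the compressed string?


Input: bcacbccaa
Runs:
  'b' x 1 => "b1"
  'c' x 1 => "c1"
  'a' x 1 => "a1"
  'c' x 1 => "c1"
  'b' x 1 => "b1"
  'c' x 2 => "c2"
  'a' x 2 => "a2"
Compressed: "b1c1a1c1b1c2a2"
Compressed length: 14

14


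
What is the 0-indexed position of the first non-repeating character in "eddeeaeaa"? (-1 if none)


Input: eddeeaeaa
Character frequencies:
  'a': 3
  'd': 2
  'e': 4
Scanning left to right for freq == 1:
  Position 0 ('e'): freq=4, skip
  Position 1 ('d'): freq=2, skip
  Position 2 ('d'): freq=2, skip
  Position 3 ('e'): freq=4, skip
  Position 4 ('e'): freq=4, skip
  Position 5 ('a'): freq=3, skip
  Position 6 ('e'): freq=4, skip
  Position 7 ('a'): freq=3, skip
  Position 8 ('a'): freq=3, skip
  No unique character found => answer = -1

-1


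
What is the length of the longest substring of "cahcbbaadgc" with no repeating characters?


Input: "cahcbbaadgc"
Sliding window (track last position of each char):
  Position 0 ('c'): window [0,0] length 1 -- new best
  Position 1 ('a'): window [0,1] length 2 -- new best
  Position 2 ('h'): window [0,2] length 3 -- new best
  Position 3 ('c'): repeat (last at 0), move window start to 1
  Position 3 ('c'): window [1,3] length 3
  Position 4 ('b'): window [1,4] length 4 -- new best
  Position 5 ('b'): repeat (last at 4), move window start to 5
  Position 5 ('b'): window [5,5] length 1
  Position 6 ('a'): window [5,6] length 2
  Position 7 ('a'): repeat (last at 6), move window start to 7
  Position 7 ('a'): window [7,7] length 1
  Position 8 ('d'): window [7,8] length 2
  Position 9 ('g'): window [7,9] length 3
  Position 10 ('c'): window [7,10] length 4
Longest substring with no repeats: "ahcb" with length 4

4


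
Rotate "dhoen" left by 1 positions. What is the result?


Input: "dhoen", rotate left by 1
First 1 characters: "d"
Remaining characters: "hoen"
Concatenate remaining + first: "hoen" + "d" = "hoend"

hoend


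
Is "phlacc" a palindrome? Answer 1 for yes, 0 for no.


Input: phlacc
Reversed: ccalhp
  Compare pos 0 ('p') with pos 5 ('c'): MISMATCH
  Compare pos 1 ('h') with pos 4 ('c'): MISMATCH
  Compare pos 2 ('l') with pos 3 ('a'): MISMATCH
Result: not a palindrome

0


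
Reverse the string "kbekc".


Input: kbekc
Reading characters right to left:
  Position 4: 'c'
  Position 3: 'k'
  Position 2: 'e'
  Position 1: 'b'
  Position 0: 'k'
Reversed: ckebk

ckebk


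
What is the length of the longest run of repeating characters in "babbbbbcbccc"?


Input: "babbbbbcbccc"
Scanning for longest run:
  Position 1 ('a'): new char, reset run to 1
  Position 2 ('b'): new char, reset run to 1
  Position 3 ('b'): continues run of 'b', length=2
  Position 4 ('b'): continues run of 'b', length=3
  Position 5 ('b'): continues run of 'b', length=4
  Position 6 ('b'): continues run of 'b', length=5
  Position 7 ('c'): new char, reset run to 1
  Position 8 ('b'): new char, reset run to 1
  Position 9 ('c'): new char, reset run to 1
  Position 10 ('c'): continues run of 'c', length=2
  Position 11 ('c'): continues run of 'c', length=3
Longest run: 'b' with length 5

5


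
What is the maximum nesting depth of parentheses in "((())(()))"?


Input: "((())(()))"
Tracking depth:
  Position 0 '(': depth becomes 1
  Position 1 '(': depth becomes 2
  Position 2 '(': depth becomes 3
  Position 3 ')': depth becomes 2
  Position 4 ')': depth becomes 1
  Position 5 '(': depth becomes 2
  Position 6 '(': depth becomes 3
  Position 7 ')': depth becomes 2
  Position 8 ')': depth becomes 1
  Position 9 ')': depth becomes 0
Maximum depth reached: 3

3


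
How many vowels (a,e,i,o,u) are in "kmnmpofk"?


Input: kmnmpofk
Checking each character:
  'k' at position 0: consonant
  'm' at position 1: consonant
  'n' at position 2: consonant
  'm' at position 3: consonant
  'p' at position 4: consonant
  'o' at position 5: vowel (running total: 1)
  'f' at position 6: consonant
  'k' at position 7: consonant
Total vowels: 1

1


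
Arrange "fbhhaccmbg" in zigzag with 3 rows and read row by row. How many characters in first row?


Zigzag "fbhhaccmbg" into 3 rows:
Placing characters:
  'f' => row 0
  'b' => row 1
  'h' => row 2
  'h' => row 1
  'a' => row 0
  'c' => row 1
  'c' => row 2
  'm' => row 1
  'b' => row 0
  'g' => row 1
Rows:
  Row 0: "fab"
  Row 1: "bhcmg"
  Row 2: "hc"
First row length: 3

3


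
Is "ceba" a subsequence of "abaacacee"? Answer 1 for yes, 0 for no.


Check if "ceba" is a subsequence of "abaacacee"
Greedy scan:
  Position 0 ('a'): no match needed
  Position 1 ('b'): no match needed
  Position 2 ('a'): no match needed
  Position 3 ('a'): no match needed
  Position 4 ('c'): matches sub[0] = 'c'
  Position 5 ('a'): no match needed
  Position 6 ('c'): no match needed
  Position 7 ('e'): matches sub[1] = 'e'
  Position 8 ('e'): no match needed
Only matched 2/4 characters => not a subsequence

0


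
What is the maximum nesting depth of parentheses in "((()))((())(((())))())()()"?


Input: "((()))((())(((())))())()()"
Tracking depth:
  Position 0 '(': depth becomes 1
  Position 1 '(': depth becomes 2
  Position 2 '(': depth becomes 3
  Position 3 ')': depth becomes 2
  Position 4 ')': depth becomes 1
  Position 5 ')': depth becomes 0
  Position 6 '(': depth becomes 1
  Position 7 '(': depth becomes 2
  Position 8 '(': depth becomes 3
  Position 9 ')': depth becomes 2
  Position 10 ')': depth becomes 1
  Position 11 '(': depth becomes 2
  Position 12 '(': depth becomes 3
  Position 13 '(': depth becomes 4
  Position 14 '(': depth becomes 5
  Position 15 ')': depth becomes 4
  Position 16 ')': depth becomes 3
  Position 17 ')': depth becomes 2
  Position 18 ')': depth becomes 1
  Position 19 '(': depth becomes 2
  Position 20 ')': depth becomes 1
  Position 21 ')': depth becomes 0
  Position 22 '(': depth becomes 1
  Position 23 ')': depth becomes 0
  Position 24 '(': depth becomes 1
  Position 25 ')': depth becomes 0
Maximum depth reached: 5

5


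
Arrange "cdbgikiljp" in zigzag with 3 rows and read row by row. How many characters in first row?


Zigzag "cdbgikiljp" into 3 rows:
Placing characters:
  'c' => row 0
  'd' => row 1
  'b' => row 2
  'g' => row 1
  'i' => row 0
  'k' => row 1
  'i' => row 2
  'l' => row 1
  'j' => row 0
  'p' => row 1
Rows:
  Row 0: "cij"
  Row 1: "dgklp"
  Row 2: "bi"
First row length: 3

3


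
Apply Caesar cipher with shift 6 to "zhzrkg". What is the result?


Caesar cipher: shift "zhzrkg" by 6
  'z' (pos 25) + 6 = pos 5 = 'f'
  'h' (pos 7) + 6 = pos 13 = 'n'
  'z' (pos 25) + 6 = pos 5 = 'f'
  'r' (pos 17) + 6 = pos 23 = 'x'
  'k' (pos 10) + 6 = pos 16 = 'q'
  'g' (pos 6) + 6 = pos 12 = 'm'
Result: fnfxqm

fnfxqm


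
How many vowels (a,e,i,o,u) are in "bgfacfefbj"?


Input: bgfacfefbj
Checking each character:
  'b' at position 0: consonant
  'g' at position 1: consonant
  'f' at position 2: consonant
  'a' at position 3: vowel (running total: 1)
  'c' at position 4: consonant
  'f' at position 5: consonant
  'e' at position 6: vowel (running total: 2)
  'f' at position 7: consonant
  'b' at position 8: consonant
  'j' at position 9: consonant
Total vowels: 2

2


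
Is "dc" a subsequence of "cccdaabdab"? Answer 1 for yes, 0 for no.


Check if "dc" is a subsequence of "cccdaabdab"
Greedy scan:
  Position 0 ('c'): no match needed
  Position 1 ('c'): no match needed
  Position 2 ('c'): no match needed
  Position 3 ('d'): matches sub[0] = 'd'
  Position 4 ('a'): no match needed
  Position 5 ('a'): no match needed
  Position 6 ('b'): no match needed
  Position 7 ('d'): no match needed
  Position 8 ('a'): no match needed
  Position 9 ('b'): no match needed
Only matched 1/2 characters => not a subsequence

0


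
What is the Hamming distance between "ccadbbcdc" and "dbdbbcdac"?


Comparing "ccadbbcdc" and "dbdbbcdac" position by position:
  Position 0: 'c' vs 'd' => differ
  Position 1: 'c' vs 'b' => differ
  Position 2: 'a' vs 'd' => differ
  Position 3: 'd' vs 'b' => differ
  Position 4: 'b' vs 'b' => same
  Position 5: 'b' vs 'c' => differ
  Position 6: 'c' vs 'd' => differ
  Position 7: 'd' vs 'a' => differ
  Position 8: 'c' vs 'c' => same
Total differences (Hamming distance): 7

7


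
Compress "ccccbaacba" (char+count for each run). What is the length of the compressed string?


Input: ccccbaacba
Runs:
  'c' x 4 => "c4"
  'b' x 1 => "b1"
  'a' x 2 => "a2"
  'c' x 1 => "c1"
  'b' x 1 => "b1"
  'a' x 1 => "a1"
Compressed: "c4b1a2c1b1a1"
Compressed length: 12

12


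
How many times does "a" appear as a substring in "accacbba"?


Searching for "a" in "accacbba"
Scanning each position:
  Position 0: "a" => MATCH
  Position 1: "c" => no
  Position 2: "c" => no
  Position 3: "a" => MATCH
  Position 4: "c" => no
  Position 5: "b" => no
  Position 6: "b" => no
  Position 7: "a" => MATCH
Total occurrences: 3

3


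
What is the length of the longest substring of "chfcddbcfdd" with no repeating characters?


Input: "chfcddbcfdd"
Sliding window (track last position of each char):
  Position 0 ('c'): window [0,0] length 1 -- new best
  Position 1 ('h'): window [0,1] length 2 -- new best
  Position 2 ('f'): window [0,2] length 3 -- new best
  Position 3 ('c'): repeat (last at 0), move window start to 1
  Position 3 ('c'): window [1,3] length 3
  Position 4 ('d'): window [1,4] length 4 -- new best
  Position 5 ('d'): repeat (last at 4), move window start to 5
  Position 5 ('d'): window [5,5] length 1
  Position 6 ('b'): window [5,6] length 2
  Position 7 ('c'): window [5,7] length 3
  Position 8 ('f'): window [5,8] length 4
  Position 9 ('d'): repeat (last at 5), move window start to 6
  Position 9 ('d'): window [6,9] length 4
  Position 10 ('d'): repeat (last at 9), move window start to 10
  Position 10 ('d'): window [10,10] length 1
Longest substring with no repeats: "hfcd" with length 4

4


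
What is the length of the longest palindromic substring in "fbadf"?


Input: "fbadf"
Checking substrings for palindromes:
  No multi-char palindromic substrings found
Longest palindromic substring: "f" with length 1

1


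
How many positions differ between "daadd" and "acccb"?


Comparing "daadd" and "acccb" position by position:
  Position 0: 'd' vs 'a' => DIFFER
  Position 1: 'a' vs 'c' => DIFFER
  Position 2: 'a' vs 'c' => DIFFER
  Position 3: 'd' vs 'c' => DIFFER
  Position 4: 'd' vs 'b' => DIFFER
Positions that differ: 5

5


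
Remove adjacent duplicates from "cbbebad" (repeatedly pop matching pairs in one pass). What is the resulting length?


Input: cbbebad
Stack-based adjacent duplicate removal:
  Read 'c': push. Stack: c
  Read 'b': push. Stack: cb
  Read 'b': matches stack top 'b' => pop. Stack: c
  Read 'e': push. Stack: ce
  Read 'b': push. Stack: ceb
  Read 'a': push. Stack: ceba
  Read 'd': push. Stack: cebad
Final stack: "cebad" (length 5)

5


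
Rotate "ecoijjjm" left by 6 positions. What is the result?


Input: "ecoijjjm", rotate left by 6
First 6 characters: "ecoijj"
Remaining characters: "jm"
Concatenate remaining + first: "jm" + "ecoijj" = "jmecoijj"

jmecoijj


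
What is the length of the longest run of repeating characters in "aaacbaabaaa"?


Input: "aaacbaabaaa"
Scanning for longest run:
  Position 1 ('a'): continues run of 'a', length=2
  Position 2 ('a'): continues run of 'a', length=3
  Position 3 ('c'): new char, reset run to 1
  Position 4 ('b'): new char, reset run to 1
  Position 5 ('a'): new char, reset run to 1
  Position 6 ('a'): continues run of 'a', length=2
  Position 7 ('b'): new char, reset run to 1
  Position 8 ('a'): new char, reset run to 1
  Position 9 ('a'): continues run of 'a', length=2
  Position 10 ('a'): continues run of 'a', length=3
Longest run: 'a' with length 3

3


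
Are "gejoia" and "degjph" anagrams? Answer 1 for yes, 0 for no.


Strings: "gejoia", "degjph"
Sorted first:  aegijo
Sorted second: deghjp
Differ at position 0: 'a' vs 'd' => not anagrams

0


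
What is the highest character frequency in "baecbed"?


Input: baecbed
Character counts:
  'a': 1
  'b': 2
  'c': 1
  'd': 1
  'e': 2
Maximum frequency: 2

2


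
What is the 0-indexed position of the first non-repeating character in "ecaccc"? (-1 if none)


Input: ecaccc
Character frequencies:
  'a': 1
  'c': 4
  'e': 1
Scanning left to right for freq == 1:
  Position 0 ('e'): unique! => answer = 0

0


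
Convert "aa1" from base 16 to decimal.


Input: "aa1" in base 16
Positional expansion:
  Digit 'a' (value 10) x 16^2 = 2560
  Digit 'a' (value 10) x 16^1 = 160
  Digit '1' (value 1) x 16^0 = 1
Sum = 2721

2721


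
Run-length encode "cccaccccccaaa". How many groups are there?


Input: cccaccccccaaa
Scanning for consecutive runs:
  Group 1: 'c' x 3 (positions 0-2)
  Group 2: 'a' x 1 (positions 3-3)
  Group 3: 'c' x 6 (positions 4-9)
  Group 4: 'a' x 3 (positions 10-12)
Total groups: 4

4


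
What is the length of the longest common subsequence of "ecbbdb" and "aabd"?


LCS of "ecbbdb" and "aabd"
DP table:
           a    a    b    d
      0    0    0    0    0
  e   0    0    0    0    0
  c   0    0    0    0    0
  b   0    0    0    1    1
  b   0    0    0    1    1
  d   0    0    0    1    2
  b   0    0    0    1    2
LCS length = dp[6][4] = 2

2


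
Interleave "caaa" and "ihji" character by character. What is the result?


Interleaving "caaa" and "ihji":
  Position 0: 'c' from first, 'i' from second => "ci"
  Position 1: 'a' from first, 'h' from second => "ah"
  Position 2: 'a' from first, 'j' from second => "aj"
  Position 3: 'a' from first, 'i' from second => "ai"
Result: ciahajai

ciahajai


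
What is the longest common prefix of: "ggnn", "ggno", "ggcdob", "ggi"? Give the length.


Words: ggnn, ggno, ggcdob, ggi
  Position 0: all 'g' => match
  Position 1: all 'g' => match
  Position 2: ('n', 'n', 'c', 'i') => mismatch, stop
LCP = "gg" (length 2)

2


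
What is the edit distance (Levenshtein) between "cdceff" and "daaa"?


Computing edit distance: "cdceff" -> "daaa"
DP table:
           d    a    a    a
      0    1    2    3    4
  c   1    1    2    3    4
  d   2    1    2    3    4
  c   3    2    2    3    4
  e   4    3    3    3    4
  f   5    4    4    4    4
  f   6    5    5    5    5
Edit distance = dp[6][4] = 5

5


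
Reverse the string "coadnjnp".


Input: coadnjnp
Reading characters right to left:
  Position 7: 'p'
  Position 6: 'n'
  Position 5: 'j'
  Position 4: 'n'
  Position 3: 'd'
  Position 2: 'a'
  Position 1: 'o'
  Position 0: 'c'
Reversed: pnjndaoc

pnjndaoc


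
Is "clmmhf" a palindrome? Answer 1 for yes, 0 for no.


Input: clmmhf
Reversed: fhmmlc
  Compare pos 0 ('c') with pos 5 ('f'): MISMATCH
  Compare pos 1 ('l') with pos 4 ('h'): MISMATCH
  Compare pos 2 ('m') with pos 3 ('m'): match
Result: not a palindrome

0


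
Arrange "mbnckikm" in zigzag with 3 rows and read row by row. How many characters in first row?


Zigzag "mbnckikm" into 3 rows:
Placing characters:
  'm' => row 0
  'b' => row 1
  'n' => row 2
  'c' => row 1
  'k' => row 0
  'i' => row 1
  'k' => row 2
  'm' => row 1
Rows:
  Row 0: "mk"
  Row 1: "bcim"
  Row 2: "nk"
First row length: 2

2


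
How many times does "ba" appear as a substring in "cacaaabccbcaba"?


Searching for "ba" in "cacaaabccbcaba"
Scanning each position:
  Position 0: "ca" => no
  Position 1: "ac" => no
  Position 2: "ca" => no
  Position 3: "aa" => no
  Position 4: "aa" => no
  Position 5: "ab" => no
  Position 6: "bc" => no
  Position 7: "cc" => no
  Position 8: "cb" => no
  Position 9: "bc" => no
  Position 10: "ca" => no
  Position 11: "ab" => no
  Position 12: "ba" => MATCH
Total occurrences: 1

1


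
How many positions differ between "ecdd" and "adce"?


Comparing "ecdd" and "adce" position by position:
  Position 0: 'e' vs 'a' => DIFFER
  Position 1: 'c' vs 'd' => DIFFER
  Position 2: 'd' vs 'c' => DIFFER
  Position 3: 'd' vs 'e' => DIFFER
Positions that differ: 4

4


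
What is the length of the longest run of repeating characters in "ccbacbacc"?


Input: "ccbacbacc"
Scanning for longest run:
  Position 1 ('c'): continues run of 'c', length=2
  Position 2 ('b'): new char, reset run to 1
  Position 3 ('a'): new char, reset run to 1
  Position 4 ('c'): new char, reset run to 1
  Position 5 ('b'): new char, reset run to 1
  Position 6 ('a'): new char, reset run to 1
  Position 7 ('c'): new char, reset run to 1
  Position 8 ('c'): continues run of 'c', length=2
Longest run: 'c' with length 2

2


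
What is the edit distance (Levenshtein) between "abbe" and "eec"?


Computing edit distance: "abbe" -> "eec"
DP table:
           e    e    c
      0    1    2    3
  a   1    1    2    3
  b   2    2    2    3
  b   3    3    3    3
  e   4    3    3    4
Edit distance = dp[4][3] = 4

4


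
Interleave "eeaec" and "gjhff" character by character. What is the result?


Interleaving "eeaec" and "gjhff":
  Position 0: 'e' from first, 'g' from second => "eg"
  Position 1: 'e' from first, 'j' from second => "ej"
  Position 2: 'a' from first, 'h' from second => "ah"
  Position 3: 'e' from first, 'f' from second => "ef"
  Position 4: 'c' from first, 'f' from second => "cf"
Result: egejahefcf

egejahefcf


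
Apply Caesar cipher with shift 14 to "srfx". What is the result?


Caesar cipher: shift "srfx" by 14
  's' (pos 18) + 14 = pos 6 = 'g'
  'r' (pos 17) + 14 = pos 5 = 'f'
  'f' (pos 5) + 14 = pos 19 = 't'
  'x' (pos 23) + 14 = pos 11 = 'l'
Result: gftl

gftl


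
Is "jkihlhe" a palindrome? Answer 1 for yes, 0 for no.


Input: jkihlhe
Reversed: ehlhikj
  Compare pos 0 ('j') with pos 6 ('e'): MISMATCH
  Compare pos 1 ('k') with pos 5 ('h'): MISMATCH
  Compare pos 2 ('i') with pos 4 ('l'): MISMATCH
Result: not a palindrome

0


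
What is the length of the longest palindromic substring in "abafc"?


Input: "abafc"
Checking substrings for palindromes:
  [0:3] "aba" (len 3) => palindrome
Longest palindromic substring: "aba" with length 3

3


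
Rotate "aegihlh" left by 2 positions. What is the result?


Input: "aegihlh", rotate left by 2
First 2 characters: "ae"
Remaining characters: "gihlh"
Concatenate remaining + first: "gihlh" + "ae" = "gihlhae"

gihlhae


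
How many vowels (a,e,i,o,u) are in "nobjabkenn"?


Input: nobjabkenn
Checking each character:
  'n' at position 0: consonant
  'o' at position 1: vowel (running total: 1)
  'b' at position 2: consonant
  'j' at position 3: consonant
  'a' at position 4: vowel (running total: 2)
  'b' at position 5: consonant
  'k' at position 6: consonant
  'e' at position 7: vowel (running total: 3)
  'n' at position 8: consonant
  'n' at position 9: consonant
Total vowels: 3

3


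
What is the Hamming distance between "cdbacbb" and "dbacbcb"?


Comparing "cdbacbb" and "dbacbcb" position by position:
  Position 0: 'c' vs 'd' => differ
  Position 1: 'd' vs 'b' => differ
  Position 2: 'b' vs 'a' => differ
  Position 3: 'a' vs 'c' => differ
  Position 4: 'c' vs 'b' => differ
  Position 5: 'b' vs 'c' => differ
  Position 6: 'b' vs 'b' => same
Total differences (Hamming distance): 6

6


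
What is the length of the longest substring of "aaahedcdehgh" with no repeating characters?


Input: "aaahedcdehgh"
Sliding window (track last position of each char):
  Position 0 ('a'): window [0,0] length 1 -- new best
  Position 1 ('a'): repeat (last at 0), move window start to 1
  Position 1 ('a'): window [1,1] length 1
  Position 2 ('a'): repeat (last at 1), move window start to 2
  Position 2 ('a'): window [2,2] length 1
  Position 3 ('h'): window [2,3] length 2 -- new best
  Position 4 ('e'): window [2,4] length 3 -- new best
  Position 5 ('d'): window [2,5] length 4 -- new best
  Position 6 ('c'): window [2,6] length 5 -- new best
  Position 7 ('d'): repeat (last at 5), move window start to 6
  Position 7 ('d'): window [6,7] length 2
  Position 8 ('e'): window [6,8] length 3
  Position 9 ('h'): window [6,9] length 4
  Position 10 ('g'): window [6,10] length 5
  Position 11 ('h'): repeat (last at 9), move window start to 10
  Position 11 ('h'): window [10,11] length 2
Longest substring with no repeats: "ahedc" with length 5

5


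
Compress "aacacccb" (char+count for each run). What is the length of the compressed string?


Input: aacacccb
Runs:
  'a' x 2 => "a2"
  'c' x 1 => "c1"
  'a' x 1 => "a1"
  'c' x 3 => "c3"
  'b' x 1 => "b1"
Compressed: "a2c1a1c3b1"
Compressed length: 10

10


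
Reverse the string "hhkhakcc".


Input: hhkhakcc
Reading characters right to left:
  Position 7: 'c'
  Position 6: 'c'
  Position 5: 'k'
  Position 4: 'a'
  Position 3: 'h'
  Position 2: 'k'
  Position 1: 'h'
  Position 0: 'h'
Reversed: cckahkhh

cckahkhh


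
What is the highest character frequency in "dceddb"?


Input: dceddb
Character counts:
  'b': 1
  'c': 1
  'd': 3
  'e': 1
Maximum frequency: 3

3


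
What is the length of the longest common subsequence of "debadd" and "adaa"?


LCS of "debadd" and "adaa"
DP table:
           a    d    a    a
      0    0    0    0    0
  d   0    0    1    1    1
  e   0    0    1    1    1
  b   0    0    1    1    1
  a   0    1    1    2    2
  d   0    1    2    2    2
  d   0    1    2    2    2
LCS length = dp[6][4] = 2

2


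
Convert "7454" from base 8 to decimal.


Input: "7454" in base 8
Positional expansion:
  Digit '7' (value 7) x 8^3 = 3584
  Digit '4' (value 4) x 8^2 = 256
  Digit '5' (value 5) x 8^1 = 40
  Digit '4' (value 4) x 8^0 = 4
Sum = 3884

3884


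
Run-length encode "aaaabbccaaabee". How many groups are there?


Input: aaaabbccaaabee
Scanning for consecutive runs:
  Group 1: 'a' x 4 (positions 0-3)
  Group 2: 'b' x 2 (positions 4-5)
  Group 3: 'c' x 2 (positions 6-7)
  Group 4: 'a' x 3 (positions 8-10)
  Group 5: 'b' x 1 (positions 11-11)
  Group 6: 'e' x 2 (positions 12-13)
Total groups: 6

6


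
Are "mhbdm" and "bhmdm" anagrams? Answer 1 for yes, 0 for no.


Strings: "mhbdm", "bhmdm"
Sorted first:  bdhmm
Sorted second: bdhmm
Sorted forms match => anagrams

1


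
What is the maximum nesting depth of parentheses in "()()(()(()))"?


Input: "()()(()(()))"
Tracking depth:
  Position 0 '(': depth becomes 1
  Position 1 ')': depth becomes 0
  Position 2 '(': depth becomes 1
  Position 3 ')': depth becomes 0
  Position 4 '(': depth becomes 1
  Position 5 '(': depth becomes 2
  Position 6 ')': depth becomes 1
  Position 7 '(': depth becomes 2
  Position 8 '(': depth becomes 3
  Position 9 ')': depth becomes 2
  Position 10 ')': depth becomes 1
  Position 11 ')': depth becomes 0
Maximum depth reached: 3

3


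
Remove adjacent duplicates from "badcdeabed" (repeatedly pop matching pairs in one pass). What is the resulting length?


Input: badcdeabed
Stack-based adjacent duplicate removal:
  Read 'b': push. Stack: b
  Read 'a': push. Stack: ba
  Read 'd': push. Stack: bad
  Read 'c': push. Stack: badc
  Read 'd': push. Stack: badcd
  Read 'e': push. Stack: badcde
  Read 'a': push. Stack: badcdea
  Read 'b': push. Stack: badcdeab
  Read 'e': push. Stack: badcdeabe
  Read 'd': push. Stack: badcdeabed
Final stack: "badcdeabed" (length 10)

10


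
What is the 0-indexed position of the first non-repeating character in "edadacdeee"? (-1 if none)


Input: edadacdeee
Character frequencies:
  'a': 2
  'c': 1
  'd': 3
  'e': 4
Scanning left to right for freq == 1:
  Position 0 ('e'): freq=4, skip
  Position 1 ('d'): freq=3, skip
  Position 2 ('a'): freq=2, skip
  Position 3 ('d'): freq=3, skip
  Position 4 ('a'): freq=2, skip
  Position 5 ('c'): unique! => answer = 5

5


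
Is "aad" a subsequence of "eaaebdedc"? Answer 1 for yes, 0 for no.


Check if "aad" is a subsequence of "eaaebdedc"
Greedy scan:
  Position 0 ('e'): no match needed
  Position 1 ('a'): matches sub[0] = 'a'
  Position 2 ('a'): matches sub[1] = 'a'
  Position 3 ('e'): no match needed
  Position 4 ('b'): no match needed
  Position 5 ('d'): matches sub[2] = 'd'
  Position 6 ('e'): no match needed
  Position 7 ('d'): no match needed
  Position 8 ('c'): no match needed
All 3 characters matched => is a subsequence

1


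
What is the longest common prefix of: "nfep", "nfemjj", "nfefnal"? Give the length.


Words: nfep, nfemjj, nfefnal
  Position 0: all 'n' => match
  Position 1: all 'f' => match
  Position 2: all 'e' => match
  Position 3: ('p', 'm', 'f') => mismatch, stop
LCP = "nfe" (length 3)

3


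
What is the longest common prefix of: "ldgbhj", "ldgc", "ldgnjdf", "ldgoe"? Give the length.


Words: ldgbhj, ldgc, ldgnjdf, ldgoe
  Position 0: all 'l' => match
  Position 1: all 'd' => match
  Position 2: all 'g' => match
  Position 3: ('b', 'c', 'n', 'o') => mismatch, stop
LCP = "ldg" (length 3)

3


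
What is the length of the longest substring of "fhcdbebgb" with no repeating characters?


Input: "fhcdbebgb"
Sliding window (track last position of each char):
  Position 0 ('f'): window [0,0] length 1 -- new best
  Position 1 ('h'): window [0,1] length 2 -- new best
  Position 2 ('c'): window [0,2] length 3 -- new best
  Position 3 ('d'): window [0,3] length 4 -- new best
  Position 4 ('b'): window [0,4] length 5 -- new best
  Position 5 ('e'): window [0,5] length 6 -- new best
  Position 6 ('b'): repeat (last at 4), move window start to 5
  Position 6 ('b'): window [5,6] length 2
  Position 7 ('g'): window [5,7] length 3
  Position 8 ('b'): repeat (last at 6), move window start to 7
  Position 8 ('b'): window [7,8] length 2
Longest substring with no repeats: "fhcdbe" with length 6

6


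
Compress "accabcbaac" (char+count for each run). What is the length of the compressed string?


Input: accabcbaac
Runs:
  'a' x 1 => "a1"
  'c' x 2 => "c2"
  'a' x 1 => "a1"
  'b' x 1 => "b1"
  'c' x 1 => "c1"
  'b' x 1 => "b1"
  'a' x 2 => "a2"
  'c' x 1 => "c1"
Compressed: "a1c2a1b1c1b1a2c1"
Compressed length: 16

16


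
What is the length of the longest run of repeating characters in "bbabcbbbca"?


Input: "bbabcbbbca"
Scanning for longest run:
  Position 1 ('b'): continues run of 'b', length=2
  Position 2 ('a'): new char, reset run to 1
  Position 3 ('b'): new char, reset run to 1
  Position 4 ('c'): new char, reset run to 1
  Position 5 ('b'): new char, reset run to 1
  Position 6 ('b'): continues run of 'b', length=2
  Position 7 ('b'): continues run of 'b', length=3
  Position 8 ('c'): new char, reset run to 1
  Position 9 ('a'): new char, reset run to 1
Longest run: 'b' with length 3

3


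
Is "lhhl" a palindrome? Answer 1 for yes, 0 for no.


Input: lhhl
Reversed: lhhl
  Compare pos 0 ('l') with pos 3 ('l'): match
  Compare pos 1 ('h') with pos 2 ('h'): match
Result: palindrome

1


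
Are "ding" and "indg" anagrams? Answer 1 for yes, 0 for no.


Strings: "ding", "indg"
Sorted first:  dgin
Sorted second: dgin
Sorted forms match => anagrams

1


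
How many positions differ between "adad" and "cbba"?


Comparing "adad" and "cbba" position by position:
  Position 0: 'a' vs 'c' => DIFFER
  Position 1: 'd' vs 'b' => DIFFER
  Position 2: 'a' vs 'b' => DIFFER
  Position 3: 'd' vs 'a' => DIFFER
Positions that differ: 4

4


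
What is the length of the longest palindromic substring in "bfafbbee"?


Input: "bfafbbee"
Checking substrings for palindromes:
  [0:5] "bfafb" (len 5) => palindrome
  [1:4] "faf" (len 3) => palindrome
  [4:6] "bb" (len 2) => palindrome
  [6:8] "ee" (len 2) => palindrome
Longest palindromic substring: "bfafb" with length 5

5


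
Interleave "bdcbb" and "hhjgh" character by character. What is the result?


Interleaving "bdcbb" and "hhjgh":
  Position 0: 'b' from first, 'h' from second => "bh"
  Position 1: 'd' from first, 'h' from second => "dh"
  Position 2: 'c' from first, 'j' from second => "cj"
  Position 3: 'b' from first, 'g' from second => "bg"
  Position 4: 'b' from first, 'h' from second => "bh"
Result: bhdhcjbgbh

bhdhcjbgbh


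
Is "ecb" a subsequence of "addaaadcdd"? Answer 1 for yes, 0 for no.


Check if "ecb" is a subsequence of "addaaadcdd"
Greedy scan:
  Position 0 ('a'): no match needed
  Position 1 ('d'): no match needed
  Position 2 ('d'): no match needed
  Position 3 ('a'): no match needed
  Position 4 ('a'): no match needed
  Position 5 ('a'): no match needed
  Position 6 ('d'): no match needed
  Position 7 ('c'): no match needed
  Position 8 ('d'): no match needed
  Position 9 ('d'): no match needed
Only matched 0/3 characters => not a subsequence

0


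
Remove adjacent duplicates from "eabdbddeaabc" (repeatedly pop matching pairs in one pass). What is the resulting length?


Input: eabdbddeaabc
Stack-based adjacent duplicate removal:
  Read 'e': push. Stack: e
  Read 'a': push. Stack: ea
  Read 'b': push. Stack: eab
  Read 'd': push. Stack: eabd
  Read 'b': push. Stack: eabdb
  Read 'd': push. Stack: eabdbd
  Read 'd': matches stack top 'd' => pop. Stack: eabdb
  Read 'e': push. Stack: eabdbe
  Read 'a': push. Stack: eabdbea
  Read 'a': matches stack top 'a' => pop. Stack: eabdbe
  Read 'b': push. Stack: eabdbeb
  Read 'c': push. Stack: eabdbebc
Final stack: "eabdbebc" (length 8)

8


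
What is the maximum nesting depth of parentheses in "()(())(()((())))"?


Input: "()(())(()((())))"
Tracking depth:
  Position 0 '(': depth becomes 1
  Position 1 ')': depth becomes 0
  Position 2 '(': depth becomes 1
  Position 3 '(': depth becomes 2
  Position 4 ')': depth becomes 1
  Position 5 ')': depth becomes 0
  Position 6 '(': depth becomes 1
  Position 7 '(': depth becomes 2
  Position 8 ')': depth becomes 1
  Position 9 '(': depth becomes 2
  Position 10 '(': depth becomes 3
  Position 11 '(': depth becomes 4
  Position 12 ')': depth becomes 3
  Position 13 ')': depth becomes 2
  Position 14 ')': depth becomes 1
  Position 15 ')': depth becomes 0
Maximum depth reached: 4

4


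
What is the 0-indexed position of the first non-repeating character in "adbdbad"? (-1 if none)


Input: adbdbad
Character frequencies:
  'a': 2
  'b': 2
  'd': 3
Scanning left to right for freq == 1:
  Position 0 ('a'): freq=2, skip
  Position 1 ('d'): freq=3, skip
  Position 2 ('b'): freq=2, skip
  Position 3 ('d'): freq=3, skip
  Position 4 ('b'): freq=2, skip
  Position 5 ('a'): freq=2, skip
  Position 6 ('d'): freq=3, skip
  No unique character found => answer = -1

-1


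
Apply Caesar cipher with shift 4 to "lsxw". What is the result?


Caesar cipher: shift "lsxw" by 4
  'l' (pos 11) + 4 = pos 15 = 'p'
  's' (pos 18) + 4 = pos 22 = 'w'
  'x' (pos 23) + 4 = pos 1 = 'b'
  'w' (pos 22) + 4 = pos 0 = 'a'
Result: pwba

pwba


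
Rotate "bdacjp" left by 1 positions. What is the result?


Input: "bdacjp", rotate left by 1
First 1 characters: "b"
Remaining characters: "dacjp"
Concatenate remaining + first: "dacjp" + "b" = "dacjpb"

dacjpb


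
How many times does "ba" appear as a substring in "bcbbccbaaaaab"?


Searching for "ba" in "bcbbccbaaaaab"
Scanning each position:
  Position 0: "bc" => no
  Position 1: "cb" => no
  Position 2: "bb" => no
  Position 3: "bc" => no
  Position 4: "cc" => no
  Position 5: "cb" => no
  Position 6: "ba" => MATCH
  Position 7: "aa" => no
  Position 8: "aa" => no
  Position 9: "aa" => no
  Position 10: "aa" => no
  Position 11: "ab" => no
Total occurrences: 1

1


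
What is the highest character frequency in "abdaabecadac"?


Input: abdaabecadac
Character counts:
  'a': 5
  'b': 2
  'c': 2
  'd': 2
  'e': 1
Maximum frequency: 5

5


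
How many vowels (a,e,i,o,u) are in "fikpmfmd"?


Input: fikpmfmd
Checking each character:
  'f' at position 0: consonant
  'i' at position 1: vowel (running total: 1)
  'k' at position 2: consonant
  'p' at position 3: consonant
  'm' at position 4: consonant
  'f' at position 5: consonant
  'm' at position 6: consonant
  'd' at position 7: consonant
Total vowels: 1

1


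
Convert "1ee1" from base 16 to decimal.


Input: "1ee1" in base 16
Positional expansion:
  Digit '1' (value 1) x 16^3 = 4096
  Digit 'e' (value 14) x 16^2 = 3584
  Digit 'e' (value 14) x 16^1 = 224
  Digit '1' (value 1) x 16^0 = 1
Sum = 7905

7905


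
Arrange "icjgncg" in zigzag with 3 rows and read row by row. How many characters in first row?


Zigzag "icjgncg" into 3 rows:
Placing characters:
  'i' => row 0
  'c' => row 1
  'j' => row 2
  'g' => row 1
  'n' => row 0
  'c' => row 1
  'g' => row 2
Rows:
  Row 0: "in"
  Row 1: "cgc"
  Row 2: "jg"
First row length: 2

2


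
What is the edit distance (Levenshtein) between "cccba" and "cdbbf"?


Computing edit distance: "cccba" -> "cdbbf"
DP table:
           c    d    b    b    f
      0    1    2    3    4    5
  c   1    0    1    2    3    4
  c   2    1    1    2    3    4
  c   3    2    2    2    3    4
  b   4    3    3    2    2    3
  a   5    4    4    3    3    3
Edit distance = dp[5][5] = 3

3


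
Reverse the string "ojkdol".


Input: ojkdol
Reading characters right to left:
  Position 5: 'l'
  Position 4: 'o'
  Position 3: 'd'
  Position 2: 'k'
  Position 1: 'j'
  Position 0: 'o'
Reversed: lodkjo

lodkjo


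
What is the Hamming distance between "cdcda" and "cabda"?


Comparing "cdcda" and "cabda" position by position:
  Position 0: 'c' vs 'c' => same
  Position 1: 'd' vs 'a' => differ
  Position 2: 'c' vs 'b' => differ
  Position 3: 'd' vs 'd' => same
  Position 4: 'a' vs 'a' => same
Total differences (Hamming distance): 2

2


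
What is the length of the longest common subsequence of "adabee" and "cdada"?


LCS of "adabee" and "cdada"
DP table:
           c    d    a    d    a
      0    0    0    0    0    0
  a   0    0    0    1    1    1
  d   0    0    1    1    2    2
  a   0    0    1    2    2    3
  b   0    0    1    2    2    3
  e   0    0    1    2    2    3
  e   0    0    1    2    2    3
LCS length = dp[6][5] = 3

3


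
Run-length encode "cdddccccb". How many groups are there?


Input: cdddccccb
Scanning for consecutive runs:
  Group 1: 'c' x 1 (positions 0-0)
  Group 2: 'd' x 3 (positions 1-3)
  Group 3: 'c' x 4 (positions 4-7)
  Group 4: 'b' x 1 (positions 8-8)
Total groups: 4

4


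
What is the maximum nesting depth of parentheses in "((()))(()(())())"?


Input: "((()))(()(())())"
Tracking depth:
  Position 0 '(': depth becomes 1
  Position 1 '(': depth becomes 2
  Position 2 '(': depth becomes 3
  Position 3 ')': depth becomes 2
  Position 4 ')': depth becomes 1
  Position 5 ')': depth becomes 0
  Position 6 '(': depth becomes 1
  Position 7 '(': depth becomes 2
  Position 8 ')': depth becomes 1
  Position 9 '(': depth becomes 2
  Position 10 '(': depth becomes 3
  Position 11 ')': depth becomes 2
  Position 12 ')': depth becomes 1
  Position 13 '(': depth becomes 2
  Position 14 ')': depth becomes 1
  Position 15 ')': depth becomes 0
Maximum depth reached: 3

3


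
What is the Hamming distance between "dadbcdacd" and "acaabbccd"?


Comparing "dadbcdacd" and "acaabbccd" position by position:
  Position 0: 'd' vs 'a' => differ
  Position 1: 'a' vs 'c' => differ
  Position 2: 'd' vs 'a' => differ
  Position 3: 'b' vs 'a' => differ
  Position 4: 'c' vs 'b' => differ
  Position 5: 'd' vs 'b' => differ
  Position 6: 'a' vs 'c' => differ
  Position 7: 'c' vs 'c' => same
  Position 8: 'd' vs 'd' => same
Total differences (Hamming distance): 7

7


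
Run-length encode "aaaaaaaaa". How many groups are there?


Input: aaaaaaaaa
Scanning for consecutive runs:
  Group 1: 'a' x 9 (positions 0-8)
Total groups: 1

1


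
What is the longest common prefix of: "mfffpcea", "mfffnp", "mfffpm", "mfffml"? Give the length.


Words: mfffpcea, mfffnp, mfffpm, mfffml
  Position 0: all 'm' => match
  Position 1: all 'f' => match
  Position 2: all 'f' => match
  Position 3: all 'f' => match
  Position 4: ('p', 'n', 'p', 'm') => mismatch, stop
LCP = "mfff" (length 4)

4


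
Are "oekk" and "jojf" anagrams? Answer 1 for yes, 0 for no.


Strings: "oekk", "jojf"
Sorted first:  ekko
Sorted second: fjjo
Differ at position 0: 'e' vs 'f' => not anagrams

0


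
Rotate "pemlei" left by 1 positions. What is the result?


Input: "pemlei", rotate left by 1
First 1 characters: "p"
Remaining characters: "emlei"
Concatenate remaining + first: "emlei" + "p" = "emleip"

emleip


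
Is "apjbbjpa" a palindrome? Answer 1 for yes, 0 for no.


Input: apjbbjpa
Reversed: apjbbjpa
  Compare pos 0 ('a') with pos 7 ('a'): match
  Compare pos 1 ('p') with pos 6 ('p'): match
  Compare pos 2 ('j') with pos 5 ('j'): match
  Compare pos 3 ('b') with pos 4 ('b'): match
Result: palindrome

1


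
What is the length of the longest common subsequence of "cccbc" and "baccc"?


LCS of "cccbc" and "baccc"
DP table:
           b    a    c    c    c
      0    0    0    0    0    0
  c   0    0    0    1    1    1
  c   0    0    0    1    2    2
  c   0    0    0    1    2    3
  b   0    1    1    1    2    3
  c   0    1    1    2    2    3
LCS length = dp[5][5] = 3

3


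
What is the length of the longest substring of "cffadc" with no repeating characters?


Input: "cffadc"
Sliding window (track last position of each char):
  Position 0 ('c'): window [0,0] length 1 -- new best
  Position 1 ('f'): window [0,1] length 2 -- new best
  Position 2 ('f'): repeat (last at 1), move window start to 2
  Position 2 ('f'): window [2,2] length 1
  Position 3 ('a'): window [2,3] length 2
  Position 4 ('d'): window [2,4] length 3 -- new best
  Position 5 ('c'): window [2,5] length 4 -- new best
Longest substring with no repeats: "fadc" with length 4

4


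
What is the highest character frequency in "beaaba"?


Input: beaaba
Character counts:
  'a': 3
  'b': 2
  'e': 1
Maximum frequency: 3

3
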